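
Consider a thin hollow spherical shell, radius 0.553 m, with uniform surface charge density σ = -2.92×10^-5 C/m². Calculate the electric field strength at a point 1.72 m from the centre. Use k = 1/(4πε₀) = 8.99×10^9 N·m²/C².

|E| ≈ 3.41×10^5 N/C

Use a concentric Gaussian sphere at r = 1.72 m (r > 0.553 m).
The entire shell is enclosed: Q_enc = σ·4πR² = (-2.92×10^-5)·4π·(0.553)² = -1.122×10^-4 C.
Since E is radial and uniform over the Gaussian sphere, Φ = E·4πr² = Q_enc/ε₀.
E = k|Q_enc|/r² = (8.99×10^9)(1.122×10^-4)/(1.72)² = 3.41×10^5 N/C.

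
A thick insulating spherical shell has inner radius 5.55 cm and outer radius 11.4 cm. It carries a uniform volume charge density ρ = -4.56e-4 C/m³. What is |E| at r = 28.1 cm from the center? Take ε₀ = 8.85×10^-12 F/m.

|E| ≈ 2.85e5 N/C

Symmetry ⇒ E = E(r) r̂. Gaussian sphere of radius r = 28.1 cm (r > 11.4 cm, enclosing the whole shell).
Q_enc = ρ·(4π/3)(b³ − a³) = (-4.56×10^-4)·(4π/3)·((0.114)³ − (0.0555)³) = -2.503×10^-6 C.
Since E is radial and uniform over the Gaussian sphere, Φ = E·4πr² = Q_enc/ε₀.
E = |Q_enc|/(4πε₀r²) = (2.503×10^-6)/(4π·8.85×10^-12·(0.281)²) = 2.85e5 N/C.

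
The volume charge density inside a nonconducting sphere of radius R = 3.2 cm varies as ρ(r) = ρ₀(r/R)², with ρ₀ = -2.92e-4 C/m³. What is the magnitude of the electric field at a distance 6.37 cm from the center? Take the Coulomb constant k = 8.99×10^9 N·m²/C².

By spherical symmetry E is radial; choose a Gaussian sphere of radius r = 6.37 cm (r > R, all charge enclosed).
Q_enc = 4π ∫₀^R ρ₀(r'/R)^2 r'² dr' = 4πρ₀R³/5 = -2.405×10^-8 C.
By Gauss's law, ∮E·dA = E·4πr² = Q_enc/ε₀.
E = k|Q_enc|/r² = (8.99×10^9)(2.405×10^-8)/(0.0637)² = 5.33×10^4 N/C.

E = 5.33e4 N/C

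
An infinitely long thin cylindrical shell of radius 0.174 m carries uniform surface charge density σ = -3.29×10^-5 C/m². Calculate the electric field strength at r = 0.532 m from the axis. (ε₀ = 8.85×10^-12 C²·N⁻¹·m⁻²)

E = 1.22×10^6 V/m

Coaxial Gaussian cylinder, radius r = 0.532 m, length L (r > 0.174 m).
The whole shell is enclosed: λ_enc = σ·2πR = (-3.29×10^-5)·2π·(0.174) = -3.597×10^-5 C/m.
Applying ∮E·dA = Q_enc/ε₀ with the end caps contributing no flux:
E = |λ_enc|/(2πε₀r) = (3.597e-5)/(2π·8.85×10^-12·0.532) = 1.22e6 N/C.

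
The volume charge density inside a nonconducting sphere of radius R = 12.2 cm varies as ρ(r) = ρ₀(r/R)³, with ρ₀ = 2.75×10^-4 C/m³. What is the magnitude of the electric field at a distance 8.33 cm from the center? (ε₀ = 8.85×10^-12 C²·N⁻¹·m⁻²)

|E| = 1.37e5 V/m

Symmetry ⇒ E = E(r) r̂. Gaussian sphere of radius r = 8.33 cm (r < R).
Q_enc = ∫₀^r ρ(r')·4πr'² dr' = (4πρ₀/R³) ∫₀^r r'^5 dr' = 4πρ₀ r^6/(6·R³) = 1.06e-7 C.
By Gauss's law, ∮E·dA = E·4πr² = Q_enc/ε₀.
E = |Q_enc|/(4πε₀r²) = (1.06e-7)/(4π·8.85×10^-12·(0.0833)²) = 1.37×10^5 N/C.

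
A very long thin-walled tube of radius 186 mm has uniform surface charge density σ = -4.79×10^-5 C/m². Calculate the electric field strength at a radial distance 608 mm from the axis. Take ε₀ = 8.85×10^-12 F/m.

E = 1.66e6 V/m

Choose a coaxial cylinder of radius r = 608 mm (arbitrary length L) as the Gaussian surface (r > 186 mm).
The whole shell is enclosed: λ_enc = σ·2πR = (-4.79×10^-5)·2π·(0.186) = -5.598×10^-5 C/m.
By Gauss's law (flux through the curved wall only), E·2πrL = λ_enc L/ε₀.
E = |λ_enc|/(2πε₀r) = (5.598e-5)/(2π·8.85×10^-12·0.608) = 1.66×10^6 N/C.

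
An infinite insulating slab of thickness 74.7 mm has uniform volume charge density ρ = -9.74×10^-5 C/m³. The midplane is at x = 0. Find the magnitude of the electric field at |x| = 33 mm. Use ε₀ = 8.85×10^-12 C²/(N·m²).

By symmetry E is perpendicular to the slab. A Gaussian pillbox from −33 mm to +33 mm (face area A) lies entirely within the slab.
Q_enc = ρ·(2x)·A and flux = 2EA, so 2EA = 2ρxA/ε₀ ⇒ E = |ρ|x/ε₀.
E = (9.74×10^-5)(0.033)/(8.85×10^-12) = 3.63×10^5 N/C.

E ≈ 3.63e5 V/m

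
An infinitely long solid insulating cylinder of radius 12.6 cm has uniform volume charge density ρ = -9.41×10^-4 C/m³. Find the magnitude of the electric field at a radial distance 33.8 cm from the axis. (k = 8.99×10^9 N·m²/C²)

|E| ≈ 2.50×10^6 N/C

Coaxial Gaussian cylinder, radius r = 33.8 cm, length L (r > 12.6 cm, full cross-section enclosed).
λ_enc = ρ·πR² = (-9.41e-4)π(0.126)² = -4.693×10^-5 C/m.
Gauss's law: E·2πrL = λ_enc L/ε₀.
E = 2k|λ_enc|/r = 2(8.99×10^9)(4.693×10^-5)/(0.338) = 2.50×10^6 N/C.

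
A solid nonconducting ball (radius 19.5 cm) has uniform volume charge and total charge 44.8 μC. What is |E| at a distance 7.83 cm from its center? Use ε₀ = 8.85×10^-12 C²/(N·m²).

|E| ≈ 4.25×10^6 N/C

Symmetry ⇒ E = E(r) r̂. Gaussian sphere of radius r = 7.83 cm (r < R).
Only the charge within r is enclosed: Q_enc = Q·(r/R)³ = (44.8 μC)·(7.83 cm/19.5 cm)³ = 2.90e-6 C.
Gauss's law: E·4πr² = Q_enc/ε₀.
E = |Q_enc|/(4πε₀r²) = (2.90×10^-6)/(4π·8.85×10^-12·(0.0783)²) = 4.25×10^6 N/C.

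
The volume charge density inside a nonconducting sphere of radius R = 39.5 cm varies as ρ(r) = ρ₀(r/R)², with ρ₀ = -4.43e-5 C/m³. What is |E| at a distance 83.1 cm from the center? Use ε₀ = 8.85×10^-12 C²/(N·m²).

By spherical symmetry E is radial; choose a Gaussian sphere of radius r = 83.1 cm (r > R, all charge enclosed).
Q_enc = 4π ∫₀^R ρ₀(r'/R)^2 r'² dr' = 4πρ₀R³/5 = -6.862×10^-6 C.
Since E is radial and uniform over the Gaussian sphere, Φ = E·4πr² = Q_enc/ε₀.
E = |Q_enc|/(4πε₀r²) = (6.862×10^-6)/(4π·8.85×10^-12·(0.831)²) = 8.93e4 N/C.

|E| = 8.93×10^4 V/m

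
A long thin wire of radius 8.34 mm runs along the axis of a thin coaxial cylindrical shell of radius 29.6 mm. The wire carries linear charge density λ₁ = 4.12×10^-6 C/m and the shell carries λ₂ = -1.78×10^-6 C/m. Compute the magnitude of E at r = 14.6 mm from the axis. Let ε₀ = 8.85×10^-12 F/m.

By cylindrical symmetry E is radial; use a coaxial Gaussian cylinder of radius 14.6 mm and length L (between the conductors, 8.34 mm < r < 29.6 mm).
The shell at 29.6 mm lies outside the Gaussian surface, so λ_enc = λ₁ = 4.12e-6 C/m.
Since E is radial and uniform over the curved surface, Φ = E·2πrL = Q_enc/ε₀ = λ_enc L/ε₀.
E = |λ_enc|/(2πε₀r) = (4.12e-6)/(2π·8.85×10^-12·0.0146) = 5.07e6 N/C.

E = 5.07×10^6 V/m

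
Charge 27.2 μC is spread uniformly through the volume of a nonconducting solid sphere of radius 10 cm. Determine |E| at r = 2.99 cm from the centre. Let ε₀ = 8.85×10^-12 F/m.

By spherical symmetry E is radial; choose a Gaussian sphere of radius r = 2.99 cm (r < R).
For a uniform sphere the enclosed fraction is (r/R)³, so Q_enc = (27.2 μC)(0.0299/0.1)³ = 7.271×10^-7 C.
Applying ∮E·dA = Q_enc/ε₀ with Φ = E(4πr²):
E = |Q_enc|/(4πε₀r²) = (7.271e-7)/(4π·8.85×10^-12·(0.0299)²) = 7.31×10^6 N/C.

E ≈ 7.31×10^6 N/C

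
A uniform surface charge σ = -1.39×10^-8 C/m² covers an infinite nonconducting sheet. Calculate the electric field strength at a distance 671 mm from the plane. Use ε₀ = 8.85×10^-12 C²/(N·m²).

785 N/C

The symmetry is planar: E is normal to the sheet and the same magnitude on both sides. Take a pillbox straddling the sheet with end-cap area A.
Only the two end caps contribute flux: Φ = 2EA. With Q_enc = σA, Gauss's law gives E = |σ|/(2ε₀).
E = |σ|/(2ε₀) = (1.39×10^-8)/(2·8.85×10^-12) = 785 N/C.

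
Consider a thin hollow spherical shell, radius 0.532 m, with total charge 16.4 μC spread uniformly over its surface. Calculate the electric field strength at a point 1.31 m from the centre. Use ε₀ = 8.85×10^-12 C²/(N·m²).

Use a concentric Gaussian sphere at r = 1.31 m (r > 0.532 m).
The entire shell is enclosed: Q_enc = 1.64×10^-5 C.
By Gauss's law, ∮E·dA = E·4πr² = Q_enc/ε₀.
E = |Q_enc|/(4πε₀r²) = (1.64e-5)/(4π·8.85×10^-12·(1.31)²) = 8.59×10^4 N/C.

|E| ≈ 8.59×10^4 N/C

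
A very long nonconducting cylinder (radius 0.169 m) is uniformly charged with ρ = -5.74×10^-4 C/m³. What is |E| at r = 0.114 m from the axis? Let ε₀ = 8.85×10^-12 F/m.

Choose a coaxial cylinder of radius r = 0.114 m (arbitrary length L) as the Gaussian surface (r < R).
Enclosed charge per unit length: λ_enc = ρ·πr² = (-5.74×10^-4)π(0.114)² = -2.344×10^-5 C/m.
Gauss's law: E·2πrL = λ_enc L/ε₀.
E = |λ_enc|/(2πε₀r) = (2.344×10^-5)/(2π·8.85×10^-12·0.114) = 3.70×10^6 N/C.

3.70×10^6 N/C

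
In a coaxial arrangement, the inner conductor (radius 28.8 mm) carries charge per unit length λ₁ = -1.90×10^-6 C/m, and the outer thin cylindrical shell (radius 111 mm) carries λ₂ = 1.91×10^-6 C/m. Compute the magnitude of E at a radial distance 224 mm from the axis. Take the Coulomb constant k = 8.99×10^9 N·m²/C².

Coaxial Gaussian cylinder, radius r = 224 mm, length L (r > 111 mm, enclosing both).
λ_enc = λ₁ + λ₂ = (-1.90e-6) + (1.91×10^-6) = 1.00e-8 C/m.
Since E is radial and uniform over the curved surface, Φ = E·2πrL = Q_enc/ε₀ = λ_enc L/ε₀.
E = 2k|λ_enc|/r = 2(8.99×10^9)(1.00×10^-8)/(0.224) = 803 N/C.

|E| = 803 N/C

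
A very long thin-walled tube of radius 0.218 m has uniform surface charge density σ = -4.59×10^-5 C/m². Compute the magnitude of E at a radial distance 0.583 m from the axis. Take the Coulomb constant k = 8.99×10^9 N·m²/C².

E = 1.94×10^6 N/C

Coaxial Gaussian cylinder, radius r = 0.583 m, length L (r > 0.218 m).
The whole shell is enclosed: λ_enc = σ·2πR = (-4.59×10^-5)·2π·(0.218) = -6.287e-5 C/m.
Applying ∮E·dA = Q_enc/ε₀ with the end caps contributing no flux:
E = 2k|λ_enc|/r = 2(8.99×10^9)(6.287×10^-5)/(0.583) = 1.94×10^6 N/C.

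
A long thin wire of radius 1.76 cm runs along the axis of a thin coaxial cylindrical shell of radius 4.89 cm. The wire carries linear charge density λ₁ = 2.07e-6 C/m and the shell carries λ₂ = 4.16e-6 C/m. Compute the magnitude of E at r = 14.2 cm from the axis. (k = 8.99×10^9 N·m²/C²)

Choose a coaxial cylinder of radius r = 14.2 cm (arbitrary length L) as the Gaussian surface (r > 4.89 cm, enclosing both).
λ_enc = λ₁ + λ₂ = (2.07×10^-6) + (4.16×10^-6) = 6.23e-6 C/m.
Applying ∮E·dA = Q_enc/ε₀ with the end caps contributing no flux:
E = 2k|λ_enc|/r = 2(8.99×10^9)(6.23e-6)/(0.142) = 7.89×10^5 N/C.

E ≈ 7.89×10^5 N/C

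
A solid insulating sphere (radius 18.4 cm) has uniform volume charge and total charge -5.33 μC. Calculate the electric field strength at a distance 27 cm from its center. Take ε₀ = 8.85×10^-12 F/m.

|E| ≈ 6.57e5 N/C

Symmetry ⇒ E = E(r) r̂. Gaussian sphere of radius r = 27 cm (r > R, so the entire charge is enclosed).
Q_enc = -5.33 μC = -5.33×10^-6 C.
Gauss's law: E·4πr² = Q_enc/ε₀.
E = |Q_enc|/(4πε₀r²) = (5.33e-6)/(4π·8.85×10^-12·(0.27)²) = 6.57×10^5 N/C.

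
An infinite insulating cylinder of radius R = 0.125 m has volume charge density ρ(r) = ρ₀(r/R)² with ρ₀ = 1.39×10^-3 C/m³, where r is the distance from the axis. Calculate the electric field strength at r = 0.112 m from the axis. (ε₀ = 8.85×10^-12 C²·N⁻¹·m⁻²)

|E| = 3.53e6 N/C

Coaxial Gaussian cylinder, radius r = 0.112 m, length L (r < R).
λ_enc = ∫₀^r ρ(r')·2πr' dr' = (2πρ₀/R²)·r^4/4 = 2.199×10^-5 C/m.
Since E is radial and uniform over the curved surface, Φ = E·2πrL = Q_enc/ε₀ = λ_enc L/ε₀.
E = |λ_enc|/(2πε₀r) = (2.199×10^-5)/(2π·8.85×10^-12·0.112) = 3.53e6 N/C.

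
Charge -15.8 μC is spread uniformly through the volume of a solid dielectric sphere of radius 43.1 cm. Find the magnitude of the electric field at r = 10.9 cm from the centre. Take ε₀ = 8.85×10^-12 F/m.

Take a concentric spherical Gaussian surface of radius r = 10.9 cm (r < R).
For a uniform sphere the enclosed fraction is (r/R)³, so Q_enc = (-15.8 μC)(0.109/0.431)³ = -2.556×10^-7 C.
Gauss's law: E·4πr² = Q_enc/ε₀.
E = |Q_enc|/(4πε₀r²) = (2.556×10^-7)/(4π·8.85×10^-12·(0.109)²) = 1.93×10^5 N/C.

1.93×10^5 N/C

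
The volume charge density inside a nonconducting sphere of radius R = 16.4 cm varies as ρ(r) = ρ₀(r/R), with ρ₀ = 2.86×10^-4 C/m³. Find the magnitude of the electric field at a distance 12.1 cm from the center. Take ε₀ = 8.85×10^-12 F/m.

|E| ≈ 7.21×10^5 N/C

Use a concentric Gaussian sphere at r = 12.1 cm (r < R).
Integrate the density: Q_enc = 4π ∫₀^r ρ₀(r'/R)^1 r'² dr' = 4πρ₀ r^4/(4·R) = 1.174e-6 C.
Gauss's law: E·4πr² = Q_enc/ε₀.
E = |Q_enc|/(4πε₀r²) = (1.174×10^-6)/(4π·8.85×10^-12·(0.121)²) = 7.21e5 N/C.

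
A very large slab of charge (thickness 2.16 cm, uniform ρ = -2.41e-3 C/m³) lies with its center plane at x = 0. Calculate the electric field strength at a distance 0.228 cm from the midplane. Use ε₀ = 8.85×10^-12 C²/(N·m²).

By symmetry E is perpendicular to the slab. A Gaussian pillbox from −0.228 cm to +0.228 cm (face area A) lies entirely within the slab.
Q_enc = ρ·(2x)·A and flux = 2EA, so 2EA = 2ρxA/ε₀ ⇒ E = |ρ|x/ε₀.
E = (2.41e-3)(0.00228)/(8.85×10^-12) = 6.21×10^5 N/C.

E ≈ 6.21×10^5 N/C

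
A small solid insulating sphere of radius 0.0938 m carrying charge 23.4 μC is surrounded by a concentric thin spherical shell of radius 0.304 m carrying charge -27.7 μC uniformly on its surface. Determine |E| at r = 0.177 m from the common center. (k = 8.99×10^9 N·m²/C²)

By spherical symmetry E is radial; choose a Gaussian sphere of radius r = 0.177 m (between the bodies, 0.0938 m < r < 0.304 m).
The shell at 0.304 m lies outside the Gaussian surface, so Q_enc = 23.4 μC = 2.34×10^-5 C.
Since E is radial and uniform over the Gaussian sphere, Φ = E·4πr² = Q_enc/ε₀.
E = k|Q_enc|/r² = (8.99×10^9)(2.34e-5)/(0.177)² = 6.71×10^6 N/C.

|E| ≈ 6.71e6 V/m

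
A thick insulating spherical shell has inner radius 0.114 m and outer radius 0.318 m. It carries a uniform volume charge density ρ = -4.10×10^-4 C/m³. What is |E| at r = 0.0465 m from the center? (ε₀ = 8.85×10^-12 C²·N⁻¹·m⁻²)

Symmetry ⇒ E = E(r) r̂. Gaussian sphere of radius r = 0.0465 m (r < 0.114 m, inside the empty cavity).
Q_enc = 0 (all charge lies at larger r); Gauss's law gives E = 0.

E = 0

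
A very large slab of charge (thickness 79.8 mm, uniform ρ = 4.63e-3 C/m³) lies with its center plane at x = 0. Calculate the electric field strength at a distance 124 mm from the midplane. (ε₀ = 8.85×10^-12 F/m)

The point |x| = 124 mm lies outside the slab (half-thickness 0.0399 m). A symmetric pillbox spanning the full slab encloses Q_enc = ρ·d·A.
Flux = 2EA ⇒ E = |ρ|d/(2ε₀), independent of distance outside.
E = (4.63×10^-3)(0.0798)/(2·8.85×10^-12) = 2.09×10^7 N/C.

|E| = 2.09×10^7 N/C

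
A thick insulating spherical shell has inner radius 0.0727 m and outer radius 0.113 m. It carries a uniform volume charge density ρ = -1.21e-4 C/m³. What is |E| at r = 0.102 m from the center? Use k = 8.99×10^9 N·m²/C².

By spherical symmetry E is radial; choose a Gaussian sphere of radius r = 0.102 m (within the shell material, 0.0727 m < r < 0.113 m).
Enclosed charge is the volume from a to r: Q_enc = (4π/3)ρ(r³ − a³) = -3.431×10^-7 C.
Since E is radial and uniform over the Gaussian sphere, Φ = E·4πr² = Q_enc/ε₀.
E = k|Q_enc|/r² = (8.99×10^9)(3.431×10^-7)/(0.102)² = 2.96×10^5 N/C.

2.96×10^5 V/m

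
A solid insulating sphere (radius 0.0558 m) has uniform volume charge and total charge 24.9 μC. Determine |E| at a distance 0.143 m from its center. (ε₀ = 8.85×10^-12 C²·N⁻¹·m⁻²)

|E| = 1.09e7 N/C

Take a concentric spherical Gaussian surface of radius r = 0.143 m (r > R, so the entire charge is enclosed).
Q_enc = 24.9 μC = 2.49e-5 C.
By Gauss's law, ∮E·dA = E·4πr² = Q_enc/ε₀.
E = |Q_enc|/(4πε₀r²) = (2.49×10^-5)/(4π·8.85×10^-12·(0.143)²) = 1.09e7 N/C.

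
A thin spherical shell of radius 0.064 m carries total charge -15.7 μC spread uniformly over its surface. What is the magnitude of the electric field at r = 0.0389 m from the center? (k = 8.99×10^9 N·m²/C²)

By spherical symmetry E is radial; choose a Gaussian sphere of radius r = 0.0389 m (inside the shell, r < 0.064 m).
No charge lies within this surface, so Q_enc = 0 and Gauss's law gives E·4πr² = 0 ⇒ E = 0.

|E| = 0 V/m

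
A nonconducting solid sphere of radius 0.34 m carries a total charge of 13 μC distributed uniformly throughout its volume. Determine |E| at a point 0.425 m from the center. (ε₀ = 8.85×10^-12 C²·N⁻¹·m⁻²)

Use a concentric Gaussian sphere at r = 0.425 m (r > R, so the entire charge is enclosed).
Q_enc = 13 μC = 1.30×10^-5 C.
Since E is radial and uniform over the Gaussian sphere, Φ = E·4πr² = Q_enc/ε₀.
E = |Q_enc|/(4πε₀r²) = (1.30e-5)/(4π·8.85×10^-12·(0.425)²) = 6.47×10^5 N/C.

E = 6.47e5 V/m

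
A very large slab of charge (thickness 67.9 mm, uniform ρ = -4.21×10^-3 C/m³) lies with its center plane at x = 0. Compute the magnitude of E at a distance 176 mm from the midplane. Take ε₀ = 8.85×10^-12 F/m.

The point |x| = 176 mm lies outside the slab (half-thickness 0.03395 m). A symmetric pillbox spanning the full slab encloses Q_enc = ρ·d·A.
Flux = 2EA ⇒ E = |ρ|d/(2ε₀), independent of distance outside.
E = (4.21e-3)(0.0679)/(2·8.85×10^-12) = 1.62×10^7 N/C.

|E| = 1.62e7 V/m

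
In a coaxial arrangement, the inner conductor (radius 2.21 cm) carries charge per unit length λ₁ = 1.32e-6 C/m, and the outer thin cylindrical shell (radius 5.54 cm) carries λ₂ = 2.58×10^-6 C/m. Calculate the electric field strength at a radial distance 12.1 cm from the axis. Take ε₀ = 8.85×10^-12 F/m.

Coaxial Gaussian cylinder, radius r = 12.1 cm, length L (r > 5.54 cm, enclosing both).
λ_enc = λ₁ + λ₂ = (1.32×10^-6) + (2.58×10^-6) = 3.90×10^-6 C/m.
Gauss's law: E·2πrL = λ_enc L/ε₀.
E = |λ_enc|/(2πε₀r) = (3.90e-6)/(2π·8.85×10^-12·0.121) = 5.80e5 N/C.

|E| ≈ 5.80×10^5 V/m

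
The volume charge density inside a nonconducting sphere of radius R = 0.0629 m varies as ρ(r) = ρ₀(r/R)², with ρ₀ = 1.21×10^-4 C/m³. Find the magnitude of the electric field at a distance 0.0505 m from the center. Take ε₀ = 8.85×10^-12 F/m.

|E| = 8.90×10^4 N/C

By spherical symmetry E is radial; choose a Gaussian sphere of radius r = 0.0505 m (r < R).
Integrate the density: Q_enc = 4π ∫₀^r ρ₀(r'/R)^2 r'² dr' = 4πρ₀ r^5/(5·R²) = 2.525×10^-8 C.
Gauss's law: E·4πr² = Q_enc/ε₀.
E = |Q_enc|/(4πε₀r²) = (2.525e-8)/(4π·8.85×10^-12·(0.0505)²) = 8.90×10^4 N/C.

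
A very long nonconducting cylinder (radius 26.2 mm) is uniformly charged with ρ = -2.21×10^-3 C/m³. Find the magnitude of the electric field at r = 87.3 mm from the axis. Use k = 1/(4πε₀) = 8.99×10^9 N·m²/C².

E ≈ 9.82×10^5 N/C

Coaxial Gaussian cylinder, radius r = 87.3 mm, length L (r > 26.2 mm, full cross-section enclosed).
λ_enc = ρ·πR² = (-2.21×10^-3)π(0.0262)² = -4.766×10^-6 C/m.
Applying ∮E·dA = Q_enc/ε₀ with the end caps contributing no flux:
E = 2k|λ_enc|/r = 2(8.99×10^9)(4.766e-6)/(0.0873) = 9.82×10^5 N/C.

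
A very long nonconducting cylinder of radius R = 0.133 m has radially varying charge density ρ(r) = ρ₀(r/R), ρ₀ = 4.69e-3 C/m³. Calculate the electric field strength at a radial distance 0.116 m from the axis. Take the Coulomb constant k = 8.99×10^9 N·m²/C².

E = 1.79×10^7 N/C

Coaxial Gaussian cylinder, radius r = 0.116 m, length L (r < R).
λ_enc = ∫₀^r ρ(r')·2πr' dr' = (2πρ₀/R)·r^3/3 = 1.153×10^-4 C/m.
Since E is radial and uniform over the curved surface, Φ = E·2πrL = Q_enc/ε₀ = λ_enc L/ε₀.
E = 2k|λ_enc|/r = 2(8.99×10^9)(1.153e-4)/(0.116) = 1.79e7 N/C.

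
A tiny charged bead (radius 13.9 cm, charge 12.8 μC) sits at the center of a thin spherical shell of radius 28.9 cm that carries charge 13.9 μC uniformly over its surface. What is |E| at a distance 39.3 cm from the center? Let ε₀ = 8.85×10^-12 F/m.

Symmetry ⇒ E = E(r) r̂. Gaussian sphere of radius r = 39.3 cm (r > 28.9 cm, enclosing both).
Q_enc = (12.8 μC) + (13.9 μC) = 2.67×10^-5 C.
By Gauss's law, ∮E·dA = E·4πr² = Q_enc/ε₀.
E = |Q_enc|/(4πε₀r²) = (2.67e-5)/(4π·8.85×10^-12·(0.393)²) = 1.55×10^6 N/C.

E ≈ 1.55×10^6 N/C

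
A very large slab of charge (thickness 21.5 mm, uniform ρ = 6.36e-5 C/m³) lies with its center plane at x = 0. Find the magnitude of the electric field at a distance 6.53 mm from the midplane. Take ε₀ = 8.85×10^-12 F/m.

E = 4.69×10^4 V/m

By symmetry E is perpendicular to the slab. A Gaussian pillbox from −6.53 mm to +6.53 mm (face area A) lies entirely within the slab.
Q_enc = ρ·(2x)·A and flux = 2EA, so 2EA = 2ρxA/ε₀ ⇒ E = |ρ|x/ε₀.
E = (6.36×10^-5)(0.00653)/(8.85×10^-12) = 4.69e4 N/C.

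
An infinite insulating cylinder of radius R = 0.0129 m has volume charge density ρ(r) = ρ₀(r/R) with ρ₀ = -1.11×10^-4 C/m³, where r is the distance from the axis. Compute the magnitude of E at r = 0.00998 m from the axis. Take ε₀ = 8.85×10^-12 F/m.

Choose a coaxial cylinder of radius r = 0.00998 m (arbitrary length L) as the Gaussian surface (r < R).
λ_enc = ∫₀^r ρ(r')·2πr' dr' = (2πρ₀/R)·r^3/3 = -1.791×10^-8 C/m.
Applying ∮E·dA = Q_enc/ε₀ with the end caps contributing no flux:
E = |λ_enc|/(2πε₀r) = (1.791×10^-8)/(2π·8.85×10^-12·0.00998) = 3.23×10^4 N/C.

E = 3.23×10^4 N/C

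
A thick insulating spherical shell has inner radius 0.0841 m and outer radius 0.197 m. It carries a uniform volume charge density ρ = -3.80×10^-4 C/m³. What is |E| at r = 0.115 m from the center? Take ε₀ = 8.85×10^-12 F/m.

Symmetry ⇒ E = E(r) r̂. Gaussian sphere of radius r = 0.115 m (within the shell material, 0.0841 m < r < 0.197 m).
Enclosed charge is the volume from a to r: Q_enc = (4π/3)ρ(r³ − a³) = -1.474×10^-6 C.
Gauss's law: E·4πr² = Q_enc/ε₀.
E = |Q_enc|/(4πε₀r²) = (1.474e-6)/(4π·8.85×10^-12·(0.115)²) = 1.00×10^6 N/C.

|E| = 1.00e6 N/C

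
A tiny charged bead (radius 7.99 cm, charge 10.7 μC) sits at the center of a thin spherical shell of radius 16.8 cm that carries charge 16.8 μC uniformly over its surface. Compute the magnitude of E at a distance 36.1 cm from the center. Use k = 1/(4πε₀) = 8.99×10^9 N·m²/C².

|E| ≈ 1.90×10^6 N/C

Take a concentric spherical Gaussian surface of radius r = 36.1 cm (r > 16.8 cm, enclosing both).
Q_enc = (10.7 μC) + (16.8 μC) = 2.75×10^-5 C.
Since E is radial and uniform over the Gaussian sphere, Φ = E·4πr² = Q_enc/ε₀.
E = k|Q_enc|/r² = (8.99×10^9)(2.75×10^-5)/(0.361)² = 1.90×10^6 N/C.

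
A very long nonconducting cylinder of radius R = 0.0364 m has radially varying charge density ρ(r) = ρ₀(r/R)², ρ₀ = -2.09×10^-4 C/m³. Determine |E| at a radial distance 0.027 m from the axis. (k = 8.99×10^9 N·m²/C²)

|E| = 8.77×10^4 V/m

Coaxial Gaussian cylinder, radius r = 0.027 m, length L (r < R).
λ_enc = ∫₀^r ρ(r')·2πr' dr' = (2πρ₀/R²)·r^4/4 = -1.317e-7 C/m.
Applying ∮E·dA = Q_enc/ε₀ with the end caps contributing no flux:
E = 2k|λ_enc|/r = 2(8.99×10^9)(1.317×10^-7)/(0.027) = 8.77×10^4 N/C.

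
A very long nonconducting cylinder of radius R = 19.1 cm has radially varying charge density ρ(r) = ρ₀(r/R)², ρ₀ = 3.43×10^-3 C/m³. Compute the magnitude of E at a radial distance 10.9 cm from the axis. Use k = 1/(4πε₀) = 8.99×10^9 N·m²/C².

E ≈ 3.44×10^6 N/C

Take a coaxial cylindrical Gaussian surface of radius r = 10.9 cm and length L (r < R).
Integrating ρ over the cross-section to radius r: λ_enc = (2πρ₀/R²) ∫₀^r r'^3 dr' = 2πρ₀ r^4/(4·R²) = 2.085e-5 C/m.
Applying ∮E·dA = Q_enc/ε₀ with the end caps contributing no flux:
E = 2k|λ_enc|/r = 2(8.99×10^9)(2.085e-5)/(0.109) = 3.44×10^6 N/C.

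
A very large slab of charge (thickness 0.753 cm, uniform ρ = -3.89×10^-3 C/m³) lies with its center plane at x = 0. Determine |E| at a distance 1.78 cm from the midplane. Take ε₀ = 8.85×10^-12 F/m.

E = 1.65×10^6 N/C

The point |x| = 1.78 cm lies outside the slab (half-thickness 0.003765 m). A symmetric pillbox spanning the full slab encloses Q_enc = ρ·d·A.
Flux = 2EA ⇒ E = |ρ|d/(2ε₀), independent of distance outside.
E = (3.89e-3)(0.00753)/(2·8.85×10^-12) = 1.65×10^6 N/C.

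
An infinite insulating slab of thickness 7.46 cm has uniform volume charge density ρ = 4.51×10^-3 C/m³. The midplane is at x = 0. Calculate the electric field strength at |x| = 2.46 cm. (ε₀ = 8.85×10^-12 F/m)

By symmetry E is perpendicular to the slab. A Gaussian pillbox from −2.46 cm to +2.46 cm (face area A) lies entirely within the slab.
Q_enc = ρ·(2x)·A and flux = 2EA, so 2EA = 2ρxA/ε₀ ⇒ E = |ρ|x/ε₀.
E = (4.51×10^-3)(0.0246)/(8.85×10^-12) = 1.25×10^7 N/C.

|E| = 1.25×10^7 V/m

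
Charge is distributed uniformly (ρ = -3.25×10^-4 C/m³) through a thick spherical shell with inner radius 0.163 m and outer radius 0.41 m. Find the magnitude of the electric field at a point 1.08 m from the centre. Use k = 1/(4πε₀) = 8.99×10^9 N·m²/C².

By spherical symmetry E is radial; choose a Gaussian sphere of radius r = 1.08 m (r > 0.41 m, enclosing the whole shell).
Q_enc = ρ·(4π/3)(b³ − a³) = (-3.25×10^-4)·(4π/3)·((0.41)³ − (0.163)³) = -8.793×10^-5 C.
By Gauss's law, ∮E·dA = E·4πr² = Q_enc/ε₀.
E = k|Q_enc|/r² = (8.99×10^9)(8.793e-5)/(1.08)² = 6.78×10^5 N/C.

6.78e5 N/C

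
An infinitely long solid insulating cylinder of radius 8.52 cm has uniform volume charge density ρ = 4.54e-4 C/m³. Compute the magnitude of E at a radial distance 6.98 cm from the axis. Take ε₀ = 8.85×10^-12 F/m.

Take a coaxial cylindrical Gaussian surface of radius r = 6.98 cm and length L (r < R).
Charge inside radius r per length L is ρ·πr²·L, so λ_enc = ρπr² = 6.949e-6 C/m.
Gauss's law: E·2πrL = λ_enc L/ε₀.
E = |λ_enc|/(2πε₀r) = (6.949e-6)/(2π·8.85×10^-12·0.0698) = 1.79e6 N/C.

|E| = 1.79×10^6 V/m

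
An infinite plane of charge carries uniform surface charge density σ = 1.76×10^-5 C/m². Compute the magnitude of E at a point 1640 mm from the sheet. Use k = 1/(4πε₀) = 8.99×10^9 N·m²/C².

By planar symmetry E is perpendicular to the sheet and uniform; use a Gaussian pillbox with flat faces of area A on each side of the sheet.
Only the two end caps contribute flux: Φ = 2EA. With Q_enc = σA, Gauss's law gives E = |σ|/(2ε₀).
E = 2πk|σ| = 2π(8.99×10^9)(1.76×10^-5) = 9.94×10^5 N/C.

|E| = 9.94×10^5 V/m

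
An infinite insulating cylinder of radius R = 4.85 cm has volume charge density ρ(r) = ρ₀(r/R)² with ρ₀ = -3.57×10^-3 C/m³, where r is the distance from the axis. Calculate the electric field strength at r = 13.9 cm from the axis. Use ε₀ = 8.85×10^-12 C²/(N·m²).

Choose a coaxial cylinder of radius r = 13.9 cm (arbitrary length L) as the Gaussian surface (r > R, full charge per length enclosed).
λ_enc = 2π ∫₀^R ρ₀(r'/R)^2 r' dr' = 2πρ₀R²/4 = -1.319×10^-5 C/m.
Applying ∮E·dA = Q_enc/ε₀ with the end caps contributing no flux:
E = |λ_enc|/(2πε₀r) = (1.319e-5)/(2π·8.85×10^-12·0.139) = 1.71×10^6 N/C.

|E| ≈ 1.71×10^6 V/m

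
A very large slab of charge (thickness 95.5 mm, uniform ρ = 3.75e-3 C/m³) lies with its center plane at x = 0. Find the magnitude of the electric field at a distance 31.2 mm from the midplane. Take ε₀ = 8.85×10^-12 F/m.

By symmetry E is perpendicular to the slab. A Gaussian pillbox from −31.2 mm to +31.2 mm (face area A) lies entirely within the slab.
Q_enc = ρ·(2x)·A and flux = 2EA, so 2EA = 2ρxA/ε₀ ⇒ E = |ρ|x/ε₀.
E = (3.75×10^-3)(0.0312)/(8.85×10^-12) = 1.32e7 N/C.

|E| ≈ 1.32×10^7 N/C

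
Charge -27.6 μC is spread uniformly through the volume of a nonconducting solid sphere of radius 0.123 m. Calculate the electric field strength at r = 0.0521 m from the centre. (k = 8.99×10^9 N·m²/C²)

Symmetry ⇒ E = E(r) r̂. Gaussian sphere of radius r = 0.0521 m (r < R).
Only the charge within r is enclosed: Q_enc = Q·(r/R)³ = (-27.6 μC)·(0.0521 m/0.123 m)³ = -2.098e-6 C.
Applying ∮E·dA = Q_enc/ε₀ with Φ = E(4πr²):
E = k|Q_enc|/r² = (8.99×10^9)(2.098×10^-6)/(0.0521)² = 6.95e6 N/C.

|E| = 6.95×10^6 N/C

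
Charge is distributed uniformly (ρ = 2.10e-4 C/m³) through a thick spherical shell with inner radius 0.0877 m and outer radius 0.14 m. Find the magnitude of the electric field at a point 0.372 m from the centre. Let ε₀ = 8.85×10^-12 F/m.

Use a concentric Gaussian sphere at r = 0.372 m (r > 0.14 m, enclosing the whole shell).
Q_enc = ρ·(4π/3)(b³ − a³) = (2.10e-4)·(4π/3)·((0.14)³ − (0.0877)³) = 1.82e-6 C.
Applying ∮E·dA = Q_enc/ε₀ with Φ = E(4πr²):
E = |Q_enc|/(4πε₀r²) = (1.82e-6)/(4π·8.85×10^-12·(0.372)²) = 1.18×10^5 N/C.

1.18×10^5 N/C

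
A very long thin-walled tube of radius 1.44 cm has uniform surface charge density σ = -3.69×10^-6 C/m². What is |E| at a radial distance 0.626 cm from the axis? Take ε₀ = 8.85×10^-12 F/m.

Take a coaxial cylindrical Gaussian surface of radius r = 0.626 cm and length L (r < 1.44 cm, inside the shell).
No charge is enclosed, so Gauss's law gives E·2πrL = 0 ⇒ E = 0.

E = 0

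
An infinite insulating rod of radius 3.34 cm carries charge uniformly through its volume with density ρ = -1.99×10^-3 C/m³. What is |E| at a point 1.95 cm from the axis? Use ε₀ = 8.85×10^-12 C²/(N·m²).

E ≈ 2.19×10^6 N/C

Take a coaxial cylindrical Gaussian surface of radius r = 1.95 cm and length L (r < R).
Enclosed charge per unit length: λ_enc = ρ·πr² = (-1.99×10^-3)π(0.0195)² = -2.377e-6 C/m.
Applying ∮E·dA = Q_enc/ε₀ with the end caps contributing no flux:
E = |λ_enc|/(2πε₀r) = (2.377e-6)/(2π·8.85×10^-12·0.0195) = 2.19×10^6 N/C.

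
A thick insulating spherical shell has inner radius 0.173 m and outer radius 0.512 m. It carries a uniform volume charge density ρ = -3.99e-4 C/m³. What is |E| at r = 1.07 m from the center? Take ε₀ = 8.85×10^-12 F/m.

E ≈ 1.69×10^6 V/m

Take a concentric spherical Gaussian surface of radius r = 1.07 m (r > 0.512 m, enclosing the whole shell).
Q_enc = ρ·(4π/3)(b³ − a³) = (-3.99e-4)·(4π/3)·((0.512)³ − (0.173)³) = -2.157e-4 C.
By Gauss's law, ∮E·dA = E·4πr² = Q_enc/ε₀.
E = |Q_enc|/(4πε₀r²) = (2.157×10^-4)/(4π·8.85×10^-12·(1.07)²) = 1.69×10^6 N/C.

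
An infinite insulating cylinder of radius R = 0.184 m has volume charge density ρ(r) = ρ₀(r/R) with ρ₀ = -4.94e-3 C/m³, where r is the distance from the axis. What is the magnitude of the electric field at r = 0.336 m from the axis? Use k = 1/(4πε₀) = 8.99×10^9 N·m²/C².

E = 1.87e7 N/C

Coaxial Gaussian cylinder, radius r = 0.336 m, length L (r > R, full charge per length enclosed).
λ_enc = 2π ∫₀^R ρ₀(r'/R)^1 r' dr' = 2πρ₀R²/3 = -3.503e-4 C/m.
Applying ∮E·dA = Q_enc/ε₀ with the end caps contributing no flux:
E = 2k|λ_enc|/r = 2(8.99×10^9)(3.503e-4)/(0.336) = 1.87×10^7 N/C.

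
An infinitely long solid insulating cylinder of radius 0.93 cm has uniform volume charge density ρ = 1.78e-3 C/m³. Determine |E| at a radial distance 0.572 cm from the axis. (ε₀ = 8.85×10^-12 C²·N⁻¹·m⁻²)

Choose a coaxial cylinder of radius r = 0.572 cm (arbitrary length L) as the Gaussian surface (r < R).
Enclosed charge per unit length: λ_enc = ρ·πr² = (1.78×10^-3)π(0.00572)² = 1.83×10^-7 C/m.
Gauss's law: E·2πrL = λ_enc L/ε₀.
E = |λ_enc|/(2πε₀r) = (1.83×10^-7)/(2π·8.85×10^-12·0.00572) = 5.75×10^5 N/C.

E = 5.75×10^5 N/C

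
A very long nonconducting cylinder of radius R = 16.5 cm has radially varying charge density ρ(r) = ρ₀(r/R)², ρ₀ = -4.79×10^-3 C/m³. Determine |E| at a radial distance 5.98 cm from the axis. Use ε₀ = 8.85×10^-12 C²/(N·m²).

|E| = 1.06e6 V/m

Choose a coaxial cylinder of radius r = 5.98 cm (arbitrary length L) as the Gaussian surface (r < R).
λ_enc = ∫₀^r ρ(r')·2πr' dr' = (2πρ₀/R²)·r^4/4 = -3.534e-6 C/m.
Since E is radial and uniform over the curved surface, Φ = E·2πrL = Q_enc/ε₀ = λ_enc L/ε₀.
E = |λ_enc|/(2πε₀r) = (3.534×10^-6)/(2π·8.85×10^-12·0.0598) = 1.06×10^6 N/C.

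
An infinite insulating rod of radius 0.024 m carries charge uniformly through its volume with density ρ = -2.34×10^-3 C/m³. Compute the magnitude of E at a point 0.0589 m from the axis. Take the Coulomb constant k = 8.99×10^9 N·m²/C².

|E| = 1.29e6 N/C

Take a coaxial cylindrical Gaussian surface of radius r = 0.0589 m and length L (r > 0.024 m, full cross-section enclosed).
λ_enc = ρ·πR² = (-2.34×10^-3)π(0.024)² = -4.234×10^-6 C/m.
Applying ∮E·dA = Q_enc/ε₀ with the end caps contributing no flux:
E = 2k|λ_enc|/r = 2(8.99×10^9)(4.234e-6)/(0.0589) = 1.29×10^6 N/C.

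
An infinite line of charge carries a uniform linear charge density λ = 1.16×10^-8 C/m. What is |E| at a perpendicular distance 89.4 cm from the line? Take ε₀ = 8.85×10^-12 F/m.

E = 233 N/C

By cylindrical symmetry E is radial; use a coaxial Gaussian cylinder of radius 89.4 cm and length L.
Q_enc = λL, so λ_enc = 1.16×10^-8 C/m.
Gauss's law: E·2πrL = λ_enc L/ε₀.
E = |λ_enc|/(2πε₀r) = (1.16e-8)/(2π·8.85×10^-12·0.894) = 233 N/C.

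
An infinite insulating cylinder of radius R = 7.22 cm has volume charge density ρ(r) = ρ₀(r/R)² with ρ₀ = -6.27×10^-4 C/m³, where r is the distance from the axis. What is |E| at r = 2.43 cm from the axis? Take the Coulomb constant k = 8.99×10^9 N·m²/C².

|E| = 4.87×10^4 V/m

Coaxial Gaussian cylinder, radius r = 2.43 cm, length L (r < R).
Integrating ρ over the cross-section to radius r: λ_enc = (2πρ₀/R²) ∫₀^r r'^3 dr' = 2πρ₀ r^4/(4·R²) = -6.588e-8 C/m.
By Gauss's law (flux through the curved wall only), E·2πrL = λ_enc L/ε₀.
E = 2k|λ_enc|/r = 2(8.99×10^9)(6.588e-8)/(0.0243) = 4.87×10^4 N/C.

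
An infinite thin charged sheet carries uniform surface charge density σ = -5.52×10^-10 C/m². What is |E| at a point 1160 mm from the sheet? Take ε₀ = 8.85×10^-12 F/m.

The symmetry is planar: E is normal to the sheet and the same magnitude on both sides. Take a pillbox straddling the sheet with end-cap area A.
Flux Φ = 2EA and Q_enc = σA, so 2EA = σA/ε₀ ⇒ E = |σ|/(2ε₀), independent of distance.
E = |σ|/(2ε₀) = (5.52×10^-10)/(2·8.85×10^-12) = 31.2 N/C.

E ≈ 31.2 N/C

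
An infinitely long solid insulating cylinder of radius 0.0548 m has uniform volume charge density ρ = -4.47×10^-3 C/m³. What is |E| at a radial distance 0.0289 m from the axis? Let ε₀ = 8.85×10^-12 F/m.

E ≈ 7.30e6 V/m

Take a coaxial cylindrical Gaussian surface of radius r = 0.0289 m and length L (r < R).
Enclosed charge per unit length: λ_enc = ρ·πr² = (-4.47e-3)π(0.0289)² = -1.173×10^-5 C/m.
Gauss's law: E·2πrL = λ_enc L/ε₀.
E = |λ_enc|/(2πε₀r) = (1.173e-5)/(2π·8.85×10^-12·0.0289) = 7.30×10^6 N/C.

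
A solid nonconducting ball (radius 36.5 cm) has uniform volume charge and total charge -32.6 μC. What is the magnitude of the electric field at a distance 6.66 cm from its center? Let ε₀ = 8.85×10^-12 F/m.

Use a concentric Gaussian sphere at r = 6.66 cm (r < R).
For a uniform sphere the enclosed fraction is (r/R)³, so Q_enc = (-32.6 μC)(0.0666/0.365)³ = -1.98×10^-7 C.
Applying ∮E·dA = Q_enc/ε₀ with Φ = E(4πr²):
E = |Q_enc|/(4πε₀r²) = (1.98e-7)/(4π·8.85×10^-12·(0.0666)²) = 4.01×10^5 N/C.

|E| ≈ 4.01e5 V/m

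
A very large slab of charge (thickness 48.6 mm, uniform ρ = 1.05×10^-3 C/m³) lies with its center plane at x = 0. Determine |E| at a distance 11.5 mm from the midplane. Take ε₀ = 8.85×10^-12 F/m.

By symmetry E is perpendicular to the slab. A Gaussian pillbox from −11.5 mm to +11.5 mm (face area A) lies entirely within the slab.
Q_enc = ρ·(2x)·A and flux = 2EA, so 2EA = 2ρxA/ε₀ ⇒ E = |ρ|x/ε₀.
E = (1.05×10^-3)(0.0115)/(8.85×10^-12) = 1.36×10^6 N/C.

E = 1.36×10^6 N/C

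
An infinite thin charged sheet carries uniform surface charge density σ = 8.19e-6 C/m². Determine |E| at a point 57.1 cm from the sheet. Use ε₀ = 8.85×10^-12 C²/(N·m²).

Choose a cylindrical pillbox piercing the sheet, end faces (area A) parallel to it.
Only the two end caps contribute flux: Φ = 2EA. With Q_enc = σA, Gauss's law gives E = |σ|/(2ε₀).
E = |σ|/(2ε₀) = (8.19×10^-6)/(2·8.85×10^-12) = 4.63×10^5 N/C.

E = 4.63×10^5 V/m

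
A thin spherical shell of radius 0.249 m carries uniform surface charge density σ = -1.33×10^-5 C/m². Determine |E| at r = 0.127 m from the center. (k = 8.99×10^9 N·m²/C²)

Use a concentric Gaussian sphere at r = 0.127 m (inside the shell, r < 0.249 m).
No charge lies within this surface, so Q_enc = 0 and Gauss's law gives E·4πr² = 0 ⇒ E = 0.

|E| = 0 N/C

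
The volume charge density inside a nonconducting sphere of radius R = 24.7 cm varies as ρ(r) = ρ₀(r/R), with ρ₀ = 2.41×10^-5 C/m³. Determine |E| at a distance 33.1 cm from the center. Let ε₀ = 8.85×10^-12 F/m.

E ≈ 9.36e4 N/C

Use a concentric Gaussian sphere at r = 33.1 cm (r > R, all charge enclosed).
Q_enc = 4π ∫₀^R ρ₀(r'/R)^1 r'² dr' = 4πρ₀R³/4 = 1.141×10^-6 C.
By Gauss's law, ∮E·dA = E·4πr² = Q_enc/ε₀.
E = |Q_enc|/(4πε₀r²) = (1.141×10^-6)/(4π·8.85×10^-12·(0.331)²) = 9.36×10^4 N/C.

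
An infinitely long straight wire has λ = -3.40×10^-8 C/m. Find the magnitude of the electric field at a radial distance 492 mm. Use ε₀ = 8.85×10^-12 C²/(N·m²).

|E| = 1.24×10^3 N/C

Take a coaxial cylindrical Gaussian surface of radius r = 492 mm and length L.
Q_enc = λL, so λ_enc = -3.40×10^-8 C/m.
Gauss's law: E·2πrL = λ_enc L/ε₀.
E = |λ_enc|/(2πε₀r) = (3.40×10^-8)/(2π·8.85×10^-12·0.492) = 1.24e3 N/C.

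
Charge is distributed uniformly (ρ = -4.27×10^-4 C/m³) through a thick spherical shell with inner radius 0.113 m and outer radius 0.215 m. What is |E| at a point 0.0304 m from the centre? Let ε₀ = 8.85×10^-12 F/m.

By spherical symmetry E is radial; choose a Gaussian sphere of radius r = 0.0304 m (r < 0.113 m, inside the empty cavity).
No charge is enclosed, so by Gauss's law E·4πr² = 0 ⇒ E = 0.

E = 0 (no enclosed charge)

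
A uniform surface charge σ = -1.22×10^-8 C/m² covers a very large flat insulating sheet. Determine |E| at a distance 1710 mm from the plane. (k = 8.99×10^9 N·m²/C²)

By planar symmetry E is perpendicular to the sheet and uniform; use a Gaussian pillbox with flat faces of area A on each side of the sheet.
Flux Φ = 2EA and Q_enc = σA, so 2EA = σA/ε₀ ⇒ E = |σ|/(2ε₀), independent of distance.
E = 2πk|σ| = 2π(8.99×10^9)(1.22×10^-8) = 689 N/C.

E ≈ 689 N/C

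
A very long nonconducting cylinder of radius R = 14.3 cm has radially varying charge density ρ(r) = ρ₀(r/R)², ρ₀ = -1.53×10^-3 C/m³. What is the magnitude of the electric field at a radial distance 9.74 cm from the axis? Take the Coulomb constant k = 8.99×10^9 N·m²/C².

By cylindrical symmetry E is radial; use a coaxial Gaussian cylinder of radius 9.74 cm and length L (r < R).
λ_enc = ∫₀^r ρ(r')·2πr' dr' = (2πρ₀/R²)·r^4/4 = -1.058×10^-5 C/m.
Since E is radial and uniform over the curved surface, Φ = E·2πrL = Q_enc/ε₀ = λ_enc L/ε₀.
E = 2k|λ_enc|/r = 2(8.99×10^9)(1.058×10^-5)/(0.0974) = 1.95×10^6 N/C.

|E| = 1.95e6 N/C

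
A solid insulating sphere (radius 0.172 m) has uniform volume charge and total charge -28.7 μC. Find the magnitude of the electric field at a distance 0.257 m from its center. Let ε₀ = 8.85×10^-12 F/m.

|E| = 3.91×10^6 V/m

Take a concentric spherical Gaussian surface of radius r = 0.257 m (r > R, so the entire charge is enclosed).
Q_enc = -28.7 μC = -2.87×10^-5 C.
By Gauss's law, ∮E·dA = E·4πr² = Q_enc/ε₀.
E = |Q_enc|/(4πε₀r²) = (2.87e-5)/(4π·8.85×10^-12·(0.257)²) = 3.91×10^6 N/C.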